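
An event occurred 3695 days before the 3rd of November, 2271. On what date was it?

September 21, 2261

−365 (one year) → Nov 3, 2270 (3330 left).
−365 (one year) → Nov 3, 2269 (2965 left).
−365 (one year) → Nov 3, 2268 (2600 left).
−366 (one year; includes Feb 29, 2268) → Nov 3, 2267 (2234 left).
−365 (one year) → Nov 3, 2266 (1869 left).
−365 (one year) → Nov 3, 2265 (1504 left).
−365 (one year) → Nov 3, 2264 (1139 left).
−366 (one year; includes Feb 29, 2264) → Nov 3, 2263 (773 left).
−365 (one year) → Nov 3, 2262 (408 left).
−365 (one year) → Nov 3, 2261 (43 left).
−3 → Oct 31, 2261 (end of Oct, 31 days; 40 left).
−31 → Sep 30, 2261 (end of Sep, 30 days; 9 left).
−9 → Sep 21, 2261.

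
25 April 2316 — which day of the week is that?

Doomsday rule: the anchor day for the 2300s is Wednesday. For year 16: 16÷12 = 1 r 4, and 4÷4 = 1, so 1+4+1 = 6.
Wednesday + 6 ≡ Tuesday — that's 2316's doomsday.
In April the doomsday date is Apr 4.
Apr 25 is 21 days after Apr 4; 21 mod 7 = 0, so Tuesday + 0 = Tuesday.

Tuesday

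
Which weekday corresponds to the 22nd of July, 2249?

Doomsday rule: the anchor day for the 2200s is Friday. For year 49: 49÷12 = 4 r 1, and 1÷4 = 0, so 4+1+0 = 5.
Friday + 5 ≡ Wednesday — that's 2249's doomsday.
In July the doomsday date is Jul 11.
Jul 22 is 11 days after Jul 11; 11 mod 7 = 4, so Wednesday + 4 = Sunday.

Sunday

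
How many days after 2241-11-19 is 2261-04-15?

7087

Nov 19, 2241 → Nov 19, 2242: 365 days.
Nov 19, 2242 → Nov 19, 2243: 365 days.
Nov 19, 2243 → Nov 19, 2244: 366 days (Feb 29, 2244 is in that span).
Nov 19, 2244 → Nov 19, 2245: 365 days.
Nov 19, 2245 → Nov 19, 2246: 365 days.
Nov 19, 2246 → Nov 19, 2247: 365 days.
Nov 19, 2247 → Nov 19, 2248: 366 days (Feb 29, 2248 is in that span).
Nov 19, 2248 → Nov 19, 2249: 365 days.
Nov 19, 2249 → Nov 19, 2250: 365 days.
Nov 19, 2250 → Nov 19, 2251: 365 days.
Nov 19, 2251 → Nov 19, 2252: 366 days (Feb 29, 2252 is in that span).
Nov 19, 2252 → Nov 19, 2253: 365 days.
Nov 19, 2253 → Nov 19, 2254: 365 days.
Nov 19, 2254 → Nov 19, 2255: 365 days.
Nov 19, 2255 → Nov 19, 2256: 366 days (Feb 29, 2256 is in that span).
Nov 19, 2256 → Nov 19, 2257: 365 days.
Nov 19, 2257 → Nov 19, 2258: 365 days.
Nov 19, 2258 → Nov 19, 2259: 365 days.
Nov 19, 2259 → Nov 19, 2260: 366 days (Feb 29, 2260 is in that span).
Nov 19, 2260 → Dec 19, 2260: 30 days (November has 30).
Dec 19, 2260 → Jan 19, 2261: 31 days (December has 31).
Jan 19, 2261 → Feb 19, 2261: 31 days (January has 31).
Feb 19, 2261 → Mar 19, 2261: 28 days (February has 28).
Mar 19, 2261 → Apr 15, 2261: 27 days.
Total: 7087 days.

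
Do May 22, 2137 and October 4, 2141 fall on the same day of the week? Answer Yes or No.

Yes

From May 22, 2137 to Oct 4, 2141 is 1596 days.
1596 mod 7 = 0, so they are the same weekday.
(May 22, 2137 is a Wednesday; Oct 4, 2141 is a Wednesday.)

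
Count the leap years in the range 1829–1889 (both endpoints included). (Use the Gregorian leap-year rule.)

Multiples of 4 in [1829,1889]: 15.
Of those, multiples of 100: 0 (not leap unless ÷400).
Multiples of 400: 0.
Leap years = 15 − 0 + 0 = 15.

15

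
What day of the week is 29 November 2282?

Doomsday rule: the anchor day for the 2200s is Friday. For year 82: 82÷12 = 6 r 10, and 10÷4 = 2, so 6+10+2 = 18.
Friday + 18 ≡ Tuesday — that's 2282's doomsday.
In November the doomsday date is Nov 7.
Nov 29 is 22 days after Nov 7; 22 mod 7 = 1, so Tuesday + 1 = Wednesday.

Wednesday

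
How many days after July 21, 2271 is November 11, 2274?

Jul 21, 2271 → Jul 21, 2272: 366 days (Feb 29, 2272 is in that span).
Jul 21, 2272 → Jul 21, 2273: 365 days.
Jul 21, 2273 → Jul 21, 2274: 365 days.
Jul 21, 2274 → Aug 21, 2274: 31 days (July has 31).
Aug 21, 2274 → Sep 21, 2274: 31 days (August has 31).
Sep 21, 2274 → Oct 21, 2274: 30 days (September has 30).
Oct 21, 2274 → Nov 11, 2274: 21 days.
Total: 1209 days.

1209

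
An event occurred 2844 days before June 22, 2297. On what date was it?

September 8, 2289

−365 (one year) → Jun 22, 2296 (2479 left).
−366 (one year; includes Feb 29, 2296) → Jun 22, 2295 (2113 left).
−365 (one year) → Jun 22, 2294 (1748 left).
−365 (one year) → Jun 22, 2293 (1383 left).
−365 (one year) → Jun 22, 2292 (1018 left).
−366 (one year; includes Feb 29, 2292) → Jun 22, 2291 (652 left).
−365 (one year) → Jun 22, 2290 (287 left).
−22 → May 31, 2290 (end of May, 31 days; 265 left).
−31 → Apr 30, 2290 (end of Apr, 30 days; 234 left).
−30 → Mar 31, 2290 (end of Mar, 31 days; 204 left).
−31 → Feb 28, 2290 (end of Feb, 28 days; 173 left).
−28 → Jan 31, 2290 (end of Jan, 31 days; 145 left).
−31 → Dec 31, 2289 (end of Dec, 31 days; 114 left).
−31 → Nov 30, 2289 (end of Nov, 30 days; 83 left).
−30 → Oct 31, 2289 (end of Oct, 31 days; 53 left).
−31 → Sep 30, 2289 (end of Sep, 30 days; 22 left).
−22 → Sep 8, 2289.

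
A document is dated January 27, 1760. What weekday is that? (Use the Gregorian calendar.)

Sunday

Doomsday rule: the anchor day for the 1700s is Sunday. For year 60: 60÷12 = 5 r 0, and 0÷4 = 0, so 5+0+0 = 5.
Sunday + 5 ≡ Friday — that's 1760's doomsday.
In January the doomsday date is Jan 4 (1760 is a leap year (divisible by 4)).
Jan 27 is 23 days after Jan 4; 23 mod 7 = 2, so Friday + 2 = Sunday.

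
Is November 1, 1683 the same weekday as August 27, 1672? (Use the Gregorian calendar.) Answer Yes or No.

No

From Aug 27, 1672 to Nov 1, 1683 is 4083 days.
4083 mod 7 = 2, so they are different weekdays.
(Aug 27, 1672 is a Saturday; Nov 1, 1683 is a Monday.)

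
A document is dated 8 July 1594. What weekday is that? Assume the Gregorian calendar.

Doomsday rule: the anchor day for the 1500s is Wednesday. For year 94: 94÷12 = 7 r 10, and 10÷4 = 2, so 7+10+2 = 19.
Wednesday + 19 ≡ Monday — that's 1594's doomsday.
In July the doomsday date is Jul 11.
Jul 8 is 3 days before Jul 11; 3 mod 7 = 3, so Monday − 3 = Friday.

Friday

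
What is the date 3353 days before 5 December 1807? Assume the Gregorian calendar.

September 29, 1798

−365 (one year) → Dec 5, 1806 (2988 left).
−365 (one year) → Dec 5, 1805 (2623 left).
−365 (one year) → Dec 5, 1804 (2258 left).
−366 (one year; includes Feb 29, 1804) → Dec 5, 1803 (1892 left).
−365 (one year) → Dec 5, 1802 (1527 left).
−365 (one year) → Dec 5, 1801 (1162 left).
−365 (one year) → Dec 5, 1800 (797 left).
−365 (one year) → Dec 5, 1799 (432 left).
−365 (one year) → Dec 5, 1798 (67 left).
−5 → Nov 30, 1798 (end of Nov, 30 days; 62 left).
−30 → Oct 31, 1798 (end of Oct, 31 days; 32 left).
−31 → Sep 30, 1798 (end of Sep, 30 days; 1 left).
−1 → Sep 29, 1798.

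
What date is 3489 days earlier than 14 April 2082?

−365 (one year) → Apr 14, 2081 (3124 left).
−365 (one year) → Apr 14, 2080 (2759 left).
−366 (one year; includes Feb 29, 2080) → Apr 14, 2079 (2393 left).
−365 (one year) → Apr 14, 2078 (2028 left).
−365 (one year) → Apr 14, 2077 (1663 left).
−365 (one year) → Apr 14, 2076 (1298 left).
−366 (one year; includes Feb 29, 2076) → Apr 14, 2075 (932 left).
−365 (one year) → Apr 14, 2074 (567 left).
−365 (one year) → Apr 14, 2073 (202 left).
−14 → Mar 31, 2073 (end of Mar, 31 days; 188 left).
−31 → Feb 28, 2073 (end of Feb, 28 days; 157 left).
−28 → Jan 31, 2073 (end of Jan, 31 days; 129 left).
−31 → Dec 31, 2072 (end of Dec, 31 days; 98 left).
−31 → Nov 30, 2072 (end of Nov, 30 days; 67 left).
−30 → Oct 31, 2072 (end of Oct, 31 days; 37 left).
−31 → Sep 30, 2072 (end of Sep, 30 days; 6 left).
−6 → Sep 24, 2072.

September 24, 2072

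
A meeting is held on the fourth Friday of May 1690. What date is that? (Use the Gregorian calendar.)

May 26, 1690

May 1, 1690 is a Monday.
The first Friday is therefore May 5 (4 days later).
The fourth Friday is 5 + 3×7 = May 26.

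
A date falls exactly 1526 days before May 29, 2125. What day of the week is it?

Tuesday

First find the weekday of May 29, 2125. Doomsday rule: the anchor day for the 2100s is Sunday. For year 25: 25÷12 = 2 r 1, and 1÷4 = 0, so 2+1+0 = 3.
Sunday + 3 ≡ Wednesday — that's 2125's doomsday.
In May the doomsday date is May 9.
May 29 is 20 days after May 9; 20 mod 7 = 6, so Wednesday + 6 = Tuesday.
1526 mod 7 = 0, so 1526 days before a Tuesday is Tuesday − 0 = Tuesday.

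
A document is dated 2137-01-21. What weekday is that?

Doomsday rule: the anchor day for the 2100s is Sunday. For year 37: 37÷12 = 3 r 1, and 1÷4 = 0, so 3+1+0 = 4.
Sunday + 4 ≡ Thursday — that's 2137's doomsday.
In January the doomsday date is Jan 3 (2137 is not a leap year).
Jan 21 is 18 days after Jan 3; 18 mod 7 = 4, so Thursday + 4 = Monday.

Monday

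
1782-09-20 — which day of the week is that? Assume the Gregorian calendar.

Doomsday rule: the anchor day for the 1700s is Sunday. For year 82: 82÷12 = 6 r 10, and 10÷4 = 2, so 6+10+2 = 18.
Sunday + 18 ≡ Thursday — that's 1782's doomsday.
In September the doomsday date is Sep 5.
Sep 20 is 15 days after Sep 5; 15 mod 7 = 1, so Thursday + 1 = Friday.

Friday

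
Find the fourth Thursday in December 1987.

December 1, 1987 is a Tuesday.
The first Thursday is therefore December 3 (2 days later).
The fourth Thursday is 3 + 3×7 = December 24.

December 24, 1987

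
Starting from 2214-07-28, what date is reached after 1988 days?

+365 (one year) → Jul 28, 2215 (1623 left).
+366 (one year; includes Feb 29, 2216) → Jul 28, 2216 (1257 left).
+365 (one year) → Jul 28, 2217 (892 left).
+365 (one year) → Jul 28, 2218 (527 left).
+365 (one year) → Jul 28, 2219 (162 left).
Jul has 31 days: +4 → Aug 1, 2219 (158 left).
Aug has 31 days: +31 → Sep 1, 2219 (127 left).
Sep has 30 days: +30 → Oct 1, 2219 (97 left).
Oct has 31 days: +31 → Nov 1, 2219 (66 left).
Nov has 30 days: +30 → Dec 1, 2219 (36 left).
Dec has 31 days: +31 → Jan 1, 2220 (5 left).
+5 → Jan 6, 2220.

January 6, 2220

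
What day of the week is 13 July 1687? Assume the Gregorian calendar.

Sunday

Doomsday rule: the anchor day for the 1600s is Tuesday. For year 87: 87÷12 = 7 r 3, and 3÷4 = 0, so 7+3+0 = 10.
Tuesday + 10 ≡ Friday — that's 1687's doomsday.
In July the doomsday date is Jul 11.
Jul 13 is 2 days after Jul 11; 2 mod 7 = 2, so Friday + 2 = Sunday.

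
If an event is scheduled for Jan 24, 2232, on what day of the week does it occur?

Doomsday rule: the anchor day for the 2200s is Friday. For year 32: 32÷12 = 2 r 8, and 8÷4 = 2, so 2+8+2 = 12.
Friday + 12 ≡ Wednesday — that's 2232's doomsday.
In January the doomsday date is Jan 4 (2232 is a leap year (divisible by 4)).
Jan 24 is 20 days after Jan 4; 20 mod 7 = 6, so Wednesday + 6 = Tuesday.

Tuesday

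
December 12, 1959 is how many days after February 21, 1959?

Feb 21, 1959 → Mar 21, 1959: 28 days (February has 28).
Mar 21, 1959 → Apr 21, 1959: 31 days (March has 31).
Apr 21, 1959 → May 21, 1959: 30 days (April has 30).
May 21, 1959 → Jun 21, 1959: 31 days (May has 31).
Jun 21, 1959 → Jul 21, 1959: 30 days (June has 30).
Jul 21, 1959 → Aug 21, 1959: 31 days (July has 31).
Aug 21, 1959 → Sep 21, 1959: 31 days (August has 31).
Sep 21, 1959 → Oct 21, 1959: 30 days (September has 30).
Oct 21, 1959 → Nov 21, 1959: 31 days (October has 31).
Nov 21, 1959 → Dec 12, 1959: 21 days.
Total: 294 days.

294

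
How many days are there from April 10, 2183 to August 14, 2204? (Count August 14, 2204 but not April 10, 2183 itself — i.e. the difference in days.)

Apr 10, 2183 → Apr 10, 2184: 366 days (Feb 29, 2184 is in that span).
Apr 10, 2184 → Apr 10, 2185: 365 days.
Apr 10, 2185 → Apr 10, 2186: 365 days.
Apr 10, 2186 → Apr 10, 2187: 365 days.
Apr 10, 2187 → Apr 10, 2188: 366 days (Feb 29, 2188 is in that span).
Apr 10, 2188 → Apr 10, 2189: 365 days.
Apr 10, 2189 → Apr 10, 2190: 365 days.
Apr 10, 2190 → Apr 10, 2191: 365 days.
Apr 10, 2191 → Apr 10, 2192: 366 days (Feb 29, 2192 is in that span).
Apr 10, 2192 → Apr 10, 2193: 365 days.
Apr 10, 2193 → Apr 10, 2194: 365 days.
Apr 10, 2194 → Apr 10, 2195: 365 days.
Apr 10, 2195 → Apr 10, 2196: 366 days (Feb 29, 2196 is in that span).
Apr 10, 2196 → Apr 10, 2197: 365 days.
Apr 10, 2197 → Apr 10, 2198: 365 days.
Apr 10, 2198 → Apr 10, 2199: 365 days.
Apr 10, 2199 → Apr 10, 2200: 365 days.
Apr 10, 2200 → Apr 10, 2201: 365 days.
Apr 10, 2201 → Apr 10, 2202: 365 days.
Apr 10, 2202 → Apr 10, 2203: 365 days.
Apr 10, 2203 → Apr 10, 2204: 366 days (Feb 29, 2204 is in that span).
Apr 10, 2204 → May 10, 2204: 30 days (April has 30).
May 10, 2204 → Jun 10, 2204: 31 days (May has 31).
Jun 10, 2204 → Jul 10, 2204: 30 days (June has 30).
Jul 10, 2204 → Aug 10, 2204: 31 days (July has 31).
Aug 10, 2204 → Aug 14, 2204: 4 days.
Total: 7796 days.

7796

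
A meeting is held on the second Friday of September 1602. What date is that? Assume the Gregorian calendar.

September 13, 1602

September 1, 1602 is a Sunday.
The first Friday is therefore September 6 (5 days later).
The second Friday is 6 + 1×7 = September 13.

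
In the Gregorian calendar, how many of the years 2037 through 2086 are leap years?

Multiples of 4 in [2037,2086]: 12.
Of those, multiples of 100: 0 (not leap unless ÷400).
Multiples of 400: 0.
Leap years = 12 − 0 + 0 = 12.

12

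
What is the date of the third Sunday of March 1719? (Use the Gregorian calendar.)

March 1, 1719 is a Wednesday.
The first Sunday is therefore March 5 (4 days later).
The third Sunday is 5 + 2×7 = March 19.

March 19, 1719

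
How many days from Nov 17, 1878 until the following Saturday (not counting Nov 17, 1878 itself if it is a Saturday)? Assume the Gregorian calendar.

Nov 17, 1878 is a Sunday.
From Sunday to the next Saturday is 6 days.

6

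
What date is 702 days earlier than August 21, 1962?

September 18, 1960

−365 (one year) → Aug 21, 1961 (337 left).
−21 → Jul 31, 1961 (end of Jul, 31 days; 316 left).
−31 → Jun 30, 1961 (end of Jun, 30 days; 285 left).
−30 → May 31, 1961 (end of May, 31 days; 255 left).
−31 → Apr 30, 1961 (end of Apr, 30 days; 224 left).
−30 → Mar 31, 1961 (end of Mar, 31 days; 194 left).
−31 → Feb 28, 1961 (end of Feb, 28 days; 163 left).
−28 → Jan 31, 1961 (end of Jan, 31 days; 135 left).
−31 → Dec 31, 1960 (end of Dec, 31 days; 104 left).
−31 → Nov 30, 1960 (end of Nov, 30 days; 73 left).
−30 → Oct 31, 1960 (end of Oct, 31 days; 43 left).
−31 → Sep 30, 1960 (end of Sep, 30 days; 12 left).
−12 → Sep 18, 1960.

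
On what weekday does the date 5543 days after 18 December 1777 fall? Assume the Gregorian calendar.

Dec 18, 1777 is a Thursday.
5543 mod 7 = 6, so 5543 days after a Thursday is Thursday + 6 = Wednesday.

Wednesday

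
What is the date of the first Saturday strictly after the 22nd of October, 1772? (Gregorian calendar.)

Oct 22, 1772 is a Thursday.
From Thursday to the next Saturday is 2 days.
Oct 22, 1772 + 2 = Oct 24, 1772.

October 24, 1772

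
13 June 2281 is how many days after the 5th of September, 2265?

5760

Sep 5, 2265 → Sep 5, 2266: 365 days.
Sep 5, 2266 → Sep 5, 2267: 365 days.
Sep 5, 2267 → Sep 5, 2268: 366 days (Feb 29, 2268 is in that span).
Sep 5, 2268 → Sep 5, 2269: 365 days.
Sep 5, 2269 → Sep 5, 2270: 365 days.
Sep 5, 2270 → Sep 5, 2271: 365 days.
Sep 5, 2271 → Sep 5, 2272: 366 days (Feb 29, 2272 is in that span).
Sep 5, 2272 → Sep 5, 2273: 365 days.
Sep 5, 2273 → Sep 5, 2274: 365 days.
Sep 5, 2274 → Sep 5, 2275: 365 days.
Sep 5, 2275 → Sep 5, 2276: 366 days (Feb 29, 2276 is in that span).
Sep 5, 2276 → Sep 5, 2277: 365 days.
Sep 5, 2277 → Sep 5, 2278: 365 days.
Sep 5, 2278 → Sep 5, 2279: 365 days.
Sep 5, 2279 → Sep 5, 2280: 366 days (Feb 29, 2280 is in that span).
Sep 5, 2280 → Oct 5, 2280: 30 days (September has 30).
Oct 5, 2280 → Nov 5, 2280: 31 days (October has 31).
Nov 5, 2280 → Dec 5, 2280: 30 days (November has 30).
Dec 5, 2280 → Jan 5, 2281: 31 days (December has 31).
Jan 5, 2281 → Feb 5, 2281: 31 days (January has 31).
Feb 5, 2281 → Mar 5, 2281: 28 days (February has 28).
Mar 5, 2281 → Apr 5, 2281: 31 days (March has 31).
Apr 5, 2281 → May 5, 2281: 30 days (April has 30).
May 5, 2281 → Jun 5, 2281: 31 days (May has 31).
Jun 5, 2281 → Jun 13, 2281: 8 days.
Total: 5760 days.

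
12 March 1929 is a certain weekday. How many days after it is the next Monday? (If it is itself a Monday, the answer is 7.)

6

Mar 12, 1929 is a Tuesday.
From Tuesday to the next Monday is 6 days.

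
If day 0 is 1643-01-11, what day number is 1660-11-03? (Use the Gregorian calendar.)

Jan 11, 1643 → Jan 11, 1644: 365 days.
Jan 11, 1644 → Jan 11, 1645: 366 days (Feb 29, 1644 is in that span).
Jan 11, 1645 → Jan 11, 1646: 365 days.
Jan 11, 1646 → Jan 11, 1647: 365 days.
Jan 11, 1647 → Jan 11, 1648: 365 days.
Jan 11, 1648 → Jan 11, 1649: 366 days (Feb 29, 1648 is in that span).
Jan 11, 1649 → Jan 11, 1650: 365 days.
Jan 11, 1650 → Jan 11, 1651: 365 days.
Jan 11, 1651 → Jan 11, 1652: 365 days.
Jan 11, 1652 → Jan 11, 1653: 366 days (Feb 29, 1652 is in that span).
Jan 11, 1653 → Jan 11, 1654: 365 days.
Jan 11, 1654 → Jan 11, 1655: 365 days.
Jan 11, 1655 → Jan 11, 1656: 365 days.
Jan 11, 1656 → Jan 11, 1657: 366 days (Feb 29, 1656 is in that span).
Jan 11, 1657 → Jan 11, 1658: 365 days.
Jan 11, 1658 → Jan 11, 1659: 365 days.
Jan 11, 1659 → Jan 11, 1660: 365 days.
Jan 11, 1660 → Feb 11, 1660: 31 days (January has 31).
Feb 11, 1660 → Mar 11, 1660: 29 days (February has 29).
Mar 11, 1660 → Apr 11, 1660: 31 days (March has 31).
Apr 11, 1660 → May 11, 1660: 30 days (April has 30).
May 11, 1660 → Jun 11, 1660: 31 days (May has 31).
Jun 11, 1660 → Jul 11, 1660: 30 days (June has 30).
Jul 11, 1660 → Aug 11, 1660: 31 days (July has 31).
Aug 11, 1660 → Sep 11, 1660: 31 days (August has 31).
Sep 11, 1660 → Oct 11, 1660: 30 days (September has 30).
Oct 11, 1660 → Nov 3, 1660: 23 days.
Total: 6506 days.

6506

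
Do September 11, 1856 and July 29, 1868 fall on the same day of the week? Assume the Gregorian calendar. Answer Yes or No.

From Sep 11, 1856 to Jul 29, 1868 is 4339 days.
4339 mod 7 = 6, so they are different weekdays.
(Sep 11, 1856 is a Thursday; Jul 29, 1868 is a Wednesday.)

No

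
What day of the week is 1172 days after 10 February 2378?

Monday

First find the weekday of Feb 10, 2378. Doomsday rule: the anchor day for the 2300s is Wednesday. For year 78: 78÷12 = 6 r 6, and 6÷4 = 1, so 6+6+1 = 13.
Wednesday + 13 ≡ Tuesday — that's 2378's doomsday.
In February the doomsday date is Feb 28 (2378 is not a leap year).
Feb 10 is 18 days before Feb 28; 18 mod 7 = 4, so Tuesday − 4 = Friday.
1172 mod 7 = 3, so 1172 days after a Friday is Friday + 3 = Monday.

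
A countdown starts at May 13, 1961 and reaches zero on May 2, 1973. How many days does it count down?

4372

May 13, 1961 → May 13, 1962: 365 days.
May 13, 1962 → May 13, 1963: 365 days.
May 13, 1963 → May 13, 1964: 366 days (Feb 29, 1964 is in that span).
May 13, 1964 → May 13, 1965: 365 days.
May 13, 1965 → May 13, 1966: 365 days.
May 13, 1966 → May 13, 1967: 365 days.
May 13, 1967 → May 13, 1968: 366 days (Feb 29, 1968 is in that span).
May 13, 1968 → May 13, 1969: 365 days.
May 13, 1969 → May 13, 1970: 365 days.
May 13, 1970 → May 13, 1971: 365 days.
May 13, 1971 → May 13, 1972: 366 days (Feb 29, 1972 is in that span).
May 13, 1972 → Jun 13, 1972: 31 days (May has 31).
Jun 13, 1972 → Jul 13, 1972: 30 days (June has 30).
Jul 13, 1972 → Aug 13, 1972: 31 days (July has 31).
Aug 13, 1972 → Sep 13, 1972: 31 days (August has 31).
Sep 13, 1972 → Oct 13, 1972: 30 days (September has 30).
Oct 13, 1972 → Nov 13, 1972: 31 days (October has 31).
Nov 13, 1972 → Dec 13, 1972: 30 days (November has 30).
Dec 13, 1972 → Jan 13, 1973: 31 days (December has 31).
Jan 13, 1973 → Feb 13, 1973: 31 days (January has 31).
Feb 13, 1973 → Mar 13, 1973: 28 days (February has 28).
Mar 13, 1973 → Apr 13, 1973: 31 days (March has 31).
Apr 13, 1973 → May 2, 1973: 19 days.
Total: 4372 days.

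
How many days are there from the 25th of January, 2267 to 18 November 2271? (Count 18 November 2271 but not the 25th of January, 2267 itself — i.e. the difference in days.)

Jan 25, 2267 → Jan 25, 2268: 365 days.
Jan 25, 2268 → Jan 25, 2269: 366 days (Feb 29, 2268 is in that span).
Jan 25, 2269 → Jan 25, 2270: 365 days.
Jan 25, 2270 → Jan 25, 2271: 365 days.
Jan 25, 2271 → Feb 25, 2271: 31 days (January has 31).
Feb 25, 2271 → Mar 25, 2271: 28 days (February has 28).
Mar 25, 2271 → Apr 25, 2271: 31 days (March has 31).
Apr 25, 2271 → May 25, 2271: 30 days (April has 30).
May 25, 2271 → Jun 25, 2271: 31 days (May has 31).
Jun 25, 2271 → Jul 25, 2271: 30 days (June has 30).
Jul 25, 2271 → Aug 25, 2271: 31 days (July has 31).
Aug 25, 2271 → Sep 25, 2271: 31 days (August has 31).
Sep 25, 2271 → Oct 25, 2271: 30 days (September has 30).
Oct 25, 2271 → Nov 18, 2271: 24 days.
Total: 1758 days.

1758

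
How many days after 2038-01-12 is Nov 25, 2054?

Jan 12, 2038 → Jan 12, 2039: 365 days.
Jan 12, 2039 → Jan 12, 2040: 365 days.
Jan 12, 2040 → Jan 12, 2041: 366 days (Feb 29, 2040 is in that span).
Jan 12, 2041 → Jan 12, 2042: 365 days.
Jan 12, 2042 → Jan 12, 2043: 365 days.
Jan 12, 2043 → Jan 12, 2044: 365 days.
Jan 12, 2044 → Jan 12, 2045: 366 days (Feb 29, 2044 is in that span).
Jan 12, 2045 → Jan 12, 2046: 365 days.
Jan 12, 2046 → Jan 12, 2047: 365 days.
Jan 12, 2047 → Jan 12, 2048: 365 days.
Jan 12, 2048 → Jan 12, 2049: 366 days (Feb 29, 2048 is in that span).
Jan 12, 2049 → Jan 12, 2050: 365 days.
Jan 12, 2050 → Jan 12, 2051: 365 days.
Jan 12, 2051 → Jan 12, 2052: 365 days.
Jan 12, 2052 → Jan 12, 2053: 366 days (Feb 29, 2052 is in that span).
Jan 12, 2053 → Jan 12, 2054: 365 days.
Jan 12, 2054 → Feb 12, 2054: 31 days (January has 31).
Feb 12, 2054 → Mar 12, 2054: 28 days (February has 28).
Mar 12, 2054 → Apr 12, 2054: 31 days (March has 31).
Apr 12, 2054 → May 12, 2054: 30 days (April has 30).
May 12, 2054 → Jun 12, 2054: 31 days (May has 31).
Jun 12, 2054 → Jul 12, 2054: 30 days (June has 30).
Jul 12, 2054 → Aug 12, 2054: 31 days (July has 31).
Aug 12, 2054 → Sep 12, 2054: 31 days (August has 31).
Sep 12, 2054 → Oct 12, 2054: 30 days (September has 30).
Oct 12, 2054 → Nov 12, 2054: 31 days (October has 31).
Nov 12, 2054 → Nov 25, 2054: 13 days.
Total: 6161 days.

6161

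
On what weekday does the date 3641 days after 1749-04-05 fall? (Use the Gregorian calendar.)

Apr 5, 1749 is a Saturday.
3641 mod 7 = 1, so 3641 days after a Saturday is Saturday + 1 = Sunday.

Sunday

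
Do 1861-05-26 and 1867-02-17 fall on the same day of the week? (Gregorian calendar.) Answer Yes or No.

From May 26, 1861 to Feb 17, 1867 is 2093 days.
2093 mod 7 = 0, so they are the same weekday.
(May 26, 1861 is a Sunday; Feb 17, 1867 is a Sunday.)

Yes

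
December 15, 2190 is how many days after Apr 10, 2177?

4997

Apr 10, 2177 → Apr 10, 2178: 365 days.
Apr 10, 2178 → Apr 10, 2179: 365 days.
Apr 10, 2179 → Apr 10, 2180: 366 days (Feb 29, 2180 is in that span).
Apr 10, 2180 → Apr 10, 2181: 365 days.
Apr 10, 2181 → Apr 10, 2182: 365 days.
Apr 10, 2182 → Apr 10, 2183: 365 days.
Apr 10, 2183 → Apr 10, 2184: 366 days (Feb 29, 2184 is in that span).
Apr 10, 2184 → Apr 10, 2185: 365 days.
Apr 10, 2185 → Apr 10, 2186: 365 days.
Apr 10, 2186 → Apr 10, 2187: 365 days.
Apr 10, 2187 → Apr 10, 2188: 366 days (Feb 29, 2188 is in that span).
Apr 10, 2188 → Apr 10, 2189: 365 days.
Apr 10, 2189 → Apr 10, 2190: 365 days.
Apr 10, 2190 → May 10, 2190: 30 days (April has 30).
May 10, 2190 → Jun 10, 2190: 31 days (May has 31).
Jun 10, 2190 → Jul 10, 2190: 30 days (June has 30).
Jul 10, 2190 → Aug 10, 2190: 31 days (July has 31).
Aug 10, 2190 → Sep 10, 2190: 31 days (August has 31).
Sep 10, 2190 → Oct 10, 2190: 30 days (September has 30).
Oct 10, 2190 → Nov 10, 2190: 31 days (October has 31).
Nov 10, 2190 → Dec 10, 2190: 30 days (November has 30).
Dec 10, 2190 → Dec 15, 2190: 5 days.
Total: 4997 days.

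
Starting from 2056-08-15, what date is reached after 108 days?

Aug has 31 days: +17 → Sep 1, 2056 (91 left).
Sep has 30 days: +30 → Oct 1, 2056 (61 left).
Oct has 31 days: +31 → Nov 1, 2056 (30 left).
Nov has 30 days: +30 → Dec 1, 2056 (0 left).

December 1, 2056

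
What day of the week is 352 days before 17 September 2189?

Tuesday

Sep 17, 2189 is a Thursday.
352 mod 7 = 2, so 352 days before a Thursday is Thursday − 2 = Tuesday.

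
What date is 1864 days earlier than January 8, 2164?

December 1, 2158

−365 (one year) → Jan 8, 2163 (1499 left).
−365 (one year) → Jan 8, 2162 (1134 left).
−365 (one year) → Jan 8, 2161 (769 left).
−366 (one year; includes Feb 29, 2160) → Jan 8, 2160 (403 left).
−365 (one year) → Jan 8, 2159 (38 left).
−8 → Dec 31, 2158 (end of Dec, 31 days; 30 left).
−30 → Dec 1, 2158.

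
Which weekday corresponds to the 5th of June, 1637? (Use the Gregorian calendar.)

Doomsday rule: the anchor day for the 1600s is Tuesday. For year 37: 37÷12 = 3 r 1, and 1÷4 = 0, so 3+1+0 = 4.
Tuesday + 4 ≡ Saturday — that's 1637's doomsday.
In June the doomsday date is Jun 6.
Jun 5 is 1 day before Jun 6; 1 mod 7 = 1, so Saturday − 1 = Friday.

Friday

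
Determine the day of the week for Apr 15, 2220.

Doomsday rule: the anchor day for the 2200s is Friday. For year 20: 20÷12 = 1 r 8, and 8÷4 = 2, so 1+8+2 = 11.
Friday + 11 ≡ Tuesday — that's 2220's doomsday.
In April the doomsday date is Apr 4.
Apr 15 is 11 days after Apr 4; 11 mod 7 = 4, so Tuesday + 4 = Saturday.

Saturday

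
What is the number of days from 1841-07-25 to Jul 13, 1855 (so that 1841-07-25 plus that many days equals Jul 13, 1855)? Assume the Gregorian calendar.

Jul 25, 1841 → Jul 25, 1842: 365 days.
Jul 25, 1842 → Jul 25, 1843: 365 days.
Jul 25, 1843 → Jul 25, 1844: 366 days (Feb 29, 1844 is in that span).
Jul 25, 1844 → Jul 25, 1845: 365 days.
Jul 25, 1845 → Jul 25, 1846: 365 days.
Jul 25, 1846 → Jul 25, 1847: 365 days.
Jul 25, 1847 → Jul 25, 1848: 366 days (Feb 29, 1848 is in that span).
Jul 25, 1848 → Jul 25, 1849: 365 days.
Jul 25, 1849 → Jul 25, 1850: 365 days.
Jul 25, 1850 → Jul 25, 1851: 365 days.
Jul 25, 1851 → Jul 25, 1852: 366 days (Feb 29, 1852 is in that span).
Jul 25, 1852 → Jul 25, 1853: 365 days.
Jul 25, 1853 → Jul 25, 1854: 365 days.
Jul 25, 1854 → Aug 25, 1854: 31 days (July has 31).
Aug 25, 1854 → Sep 25, 1854: 31 days (August has 31).
Sep 25, 1854 → Oct 25, 1854: 30 days (September has 30).
Oct 25, 1854 → Nov 25, 1854: 31 days (October has 31).
Nov 25, 1854 → Dec 25, 1854: 30 days (November has 30).
Dec 25, 1854 → Jan 25, 1855: 31 days (December has 31).
Jan 25, 1855 → Feb 25, 1855: 31 days (January has 31).
Feb 25, 1855 → Mar 25, 1855: 28 days (February has 28).
Mar 25, 1855 → Apr 25, 1855: 31 days (March has 31).
Apr 25, 1855 → May 25, 1855: 30 days (April has 30).
May 25, 1855 → Jun 25, 1855: 31 days (May has 31).
Jun 25, 1855 → Jul 13, 1855: 18 days.
Total: 5101 days.

5101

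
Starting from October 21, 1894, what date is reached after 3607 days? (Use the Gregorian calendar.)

September 6, 1904

+365 (one year) → Oct 21, 1895 (3242 left).
+366 (one year; includes Feb 29, 1896) → Oct 21, 1896 (2876 left).
+365 (one year) → Oct 21, 1897 (2511 left).
+365 (one year) → Oct 21, 1898 (2146 left).
+365 (one year) → Oct 21, 1899 (1781 left).
+365 (one year) → Oct 21, 1900 (1416 left).
+365 (one year) → Oct 21, 1901 (1051 left).
+365 (one year) → Oct 21, 1902 (686 left).
+365 (one year) → Oct 21, 1903 (321 left).
Oct has 31 days: +11 → Nov 1, 1903 (310 left).
Nov has 30 days: +30 → Dec 1, 1903 (280 left).
Dec has 31 days: +31 → Jan 1, 1904 (249 left).
Jan has 31 days: +31 → Feb 1, 1904 (218 left).
Feb has 29 days: +29 → Mar 1, 1904 (189 left).
Mar has 31 days: +31 → Apr 1, 1904 (158 left).
Apr has 30 days: +30 → May 1, 1904 (128 left).
May has 31 days: +31 → Jun 1, 1904 (97 left).
Jun has 30 days: +30 → Jul 1, 1904 (67 left).
Jul has 31 days: +31 → Aug 1, 1904 (36 left).
Aug has 31 days: +31 → Sep 1, 1904 (5 left).
+5 → Sep 6, 1904.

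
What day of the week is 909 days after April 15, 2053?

Monday

Apr 15, 2053 is a Tuesday.
909 mod 7 = 6, so 909 days after a Tuesday is Tuesday + 6 = Monday.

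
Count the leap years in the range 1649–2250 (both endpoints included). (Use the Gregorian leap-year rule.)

Multiples of 4 in [1649,2250]: 150.
Of those, multiples of 100: 6 (not leap unless ÷400).
Multiples of 400: 1.
Leap years = 150 − 6 + 1 = 145.

145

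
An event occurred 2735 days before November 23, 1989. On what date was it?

−365 (one year) → Nov 23, 1988 (2370 left).
−366 (one year; includes Feb 29, 1988) → Nov 23, 1987 (2004 left).
−365 (one year) → Nov 23, 1986 (1639 left).
−365 (one year) → Nov 23, 1985 (1274 left).
−365 (one year) → Nov 23, 1984 (909 left).
−366 (one year; includes Feb 29, 1984) → Nov 23, 1983 (543 left).
−365 (one year) → Nov 23, 1982 (178 left).
−23 → Oct 31, 1982 (end of Oct, 31 days; 155 left).
−31 → Sep 30, 1982 (end of Sep, 30 days; 124 left).
−30 → Aug 31, 1982 (end of Aug, 31 days; 94 left).
−31 → Jul 31, 1982 (end of Jul, 31 days; 63 left).
−31 → Jun 30, 1982 (end of Jun, 30 days; 32 left).
−30 → May 31, 1982 (end of May, 31 days; 2 left).
−2 → May 29, 1982.

May 29, 1982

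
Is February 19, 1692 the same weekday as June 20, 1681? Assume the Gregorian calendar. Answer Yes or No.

No

From Jun 20, 1681 to Feb 19, 1692 is 3896 days.
3896 mod 7 = 4, so they are different weekdays.
(Jun 20, 1681 is a Friday; Feb 19, 1692 is a Tuesday.)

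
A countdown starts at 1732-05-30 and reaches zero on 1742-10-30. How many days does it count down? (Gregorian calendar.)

3805

May 30, 1732 → May 30, 1733: 365 days.
May 30, 1733 → May 30, 1734: 365 days.
May 30, 1734 → May 30, 1735: 365 days.
May 30, 1735 → May 30, 1736: 366 days (Feb 29, 1736 is in that span).
May 30, 1736 → May 30, 1737: 365 days.
May 30, 1737 → May 30, 1738: 365 days.
May 30, 1738 → May 30, 1739: 365 days.
May 30, 1739 → May 30, 1740: 366 days (Feb 29, 1740 is in that span).
May 30, 1740 → May 30, 1741: 365 days.
May 30, 1741 → May 30, 1742: 365 days.
May 30, 1742 → Jun 30, 1742: 31 days (May has 31).
Jun 30, 1742 → Jul 30, 1742: 30 days (June has 30).
Jul 30, 1742 → Aug 30, 1742: 31 days (July has 31).
Aug 30, 1742 → Sep 30, 1742: 31 days (August has 31).
Sep 30, 1742 → Oct 30, 1742: 30 days.
Total: 3805 days.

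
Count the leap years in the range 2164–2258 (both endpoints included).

Multiples of 4 in [2164,2258]: 24.
Of those, multiples of 100: 1 (not leap unless ÷400).
Multiples of 400: 0.
Leap years = 24 − 1 + 0 = 23.

23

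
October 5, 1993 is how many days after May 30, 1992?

493

May 30, 1992 → May 30, 1993: 365 days.
May 30, 1993 → Jun 30, 1993: 31 days (May has 31).
Jun 30, 1993 → Jul 30, 1993: 30 days (June has 30).
Jul 30, 1993 → Aug 30, 1993: 31 days (July has 31).
Aug 30, 1993 → Sep 30, 1993: 31 days (August has 31).
Sep 30, 1993 → Oct 5, 1993: 5 days.
Total: 493 days.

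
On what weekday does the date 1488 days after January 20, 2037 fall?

Saturday

Jan 20, 2037 is a Tuesday.
1488 mod 7 = 4, so 1488 days after a Tuesday is Tuesday + 4 = Saturday.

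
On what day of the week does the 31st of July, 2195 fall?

Doomsday rule: the anchor day for the 2100s is Sunday. For year 95: 95÷12 = 7 r 11, and 11÷4 = 2, so 7+11+2 = 20.
Sunday + 20 ≡ Saturday — that's 2195's doomsday.
In July the doomsday date is Jul 11.
Jul 31 is 20 days after Jul 11; 20 mod 7 = 6, so Saturday + 6 = Friday.

Friday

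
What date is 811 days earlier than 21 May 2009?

March 2, 2007

−365 (one year) → May 21, 2008 (446 left).
−366 (one year; includes Feb 29, 2008) → May 21, 2007 (80 left).
−21 → Apr 30, 2007 (end of Apr, 30 days; 59 left).
−30 → Mar 31, 2007 (end of Mar, 31 days; 29 left).
−29 → Mar 2, 2007.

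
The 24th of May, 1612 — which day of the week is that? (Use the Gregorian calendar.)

Thursday

Doomsday rule: the anchor day for the 1600s is Tuesday. For year 12: 12÷12 = 1 r 0, and 0÷4 = 0, so 1+0+0 = 1.
Tuesday + 1 ≡ Wednesday — that's 1612's doomsday.
In May the doomsday date is May 9.
May 24 is 15 days after May 9; 15 mod 7 = 1, so Wednesday + 1 = Thursday.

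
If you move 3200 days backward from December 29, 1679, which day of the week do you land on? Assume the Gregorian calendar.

Thursday

First find the weekday of Dec 29, 1679. Doomsday rule: the anchor day for the 1600s is Tuesday. For year 79: 79÷12 = 6 r 7, and 7÷4 = 1, so 6+7+1 = 14.
Tuesday + 14 ≡ Tuesday — that's 1679's doomsday.
In December the doomsday date is Dec 12.
Dec 29 is 17 days after Dec 12; 17 mod 7 = 3, so Tuesday + 3 = Friday.
3200 mod 7 = 1, so 3200 days before a Friday is Friday − 1 = Thursday.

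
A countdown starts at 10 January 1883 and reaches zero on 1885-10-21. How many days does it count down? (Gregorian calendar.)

1015

Jan 10, 1883 → Jan 10, 1884: 365 days.
Jan 10, 1884 → Jan 10, 1885: 366 days (Feb 29, 1884 is in that span).
Jan 10, 1885 → Feb 10, 1885: 31 days (January has 31).
Feb 10, 1885 → Mar 10, 1885: 28 days (February has 28).
Mar 10, 1885 → Apr 10, 1885: 31 days (March has 31).
Apr 10, 1885 → May 10, 1885: 30 days (April has 30).
May 10, 1885 → Jun 10, 1885: 31 days (May has 31).
Jun 10, 1885 → Jul 10, 1885: 30 days (June has 30).
Jul 10, 1885 → Aug 10, 1885: 31 days (July has 31).
Aug 10, 1885 → Sep 10, 1885: 31 days (August has 31).
Sep 10, 1885 → Oct 10, 1885: 30 days (September has 30).
Oct 10, 1885 → Oct 21, 1885: 11 days.
Total: 1015 days.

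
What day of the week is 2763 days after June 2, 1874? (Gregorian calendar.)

Jun 2, 1874 is a Tuesday.
2763 mod 7 = 5, so 2763 days after a Tuesday is Tuesday + 5 = Sunday.

Sunday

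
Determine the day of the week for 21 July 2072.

January 1, 2072 is a Friday.
Jan 1, 2072 → Feb 1, 2072: 31 days (January has 31).
Feb 1, 2072 → Mar 1, 2072: 29 days (February has 29).
Mar 1, 2072 → Apr 1, 2072: 31 days (March has 31).
Apr 1, 2072 → May 1, 2072: 30 days (April has 30).
May 1, 2072 → Jun 1, 2072: 31 days (May has 31).
Jun 1, 2072 → Jul 1, 2072: 30 days (June has 30).
Jul 1, 2072 → Jul 21, 2072: 20 days.
Total: 202 days.
202 mod 7 = 6, so Friday + 6 = Thursday.

Thursday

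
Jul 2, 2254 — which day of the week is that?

Doomsday rule: the anchor day for the 2200s is Friday. For year 54: 54÷12 = 4 r 6, and 6÷4 = 1, so 4+6+1 = 11.
Friday + 11 ≡ Tuesday — that's 2254's doomsday.
In July the doomsday date is Jul 11.
Jul 2 is 9 days before Jul 11; 9 mod 7 = 2, so Tuesday − 2 = Sunday.

Sunday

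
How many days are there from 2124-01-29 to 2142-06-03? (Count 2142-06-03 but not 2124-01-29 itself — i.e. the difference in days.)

Jan 29, 2124 → Jan 29, 2125: 366 days (Feb 29, 2124 is in that span).
Jan 29, 2125 → Jan 29, 2126: 365 days.
Jan 29, 2126 → Jan 29, 2127: 365 days.
Jan 29, 2127 → Jan 29, 2128: 365 days.
Jan 29, 2128 → Jan 29, 2129: 366 days (Feb 29, 2128 is in that span).
Jan 29, 2129 → Jan 29, 2130: 365 days.
Jan 29, 2130 → Jan 29, 2131: 365 days.
Jan 29, 2131 → Jan 29, 2132: 365 days.
Jan 29, 2132 → Jan 29, 2133: 366 days (Feb 29, 2132 is in that span).
Jan 29, 2133 → Jan 29, 2134: 365 days.
Jan 29, 2134 → Jan 29, 2135: 365 days.
Jan 29, 2135 → Jan 29, 2136: 365 days.
Jan 29, 2136 → Jan 29, 2137: 366 days (Feb 29, 2136 is in that span).
Jan 29, 2137 → Jan 29, 2138: 365 days.
Jan 29, 2138 → Jan 29, 2139: 365 days.
Jan 29, 2139 → Jan 29, 2140: 365 days.
Jan 29, 2140 → Jan 29, 2141: 366 days (Feb 29, 2140 is in that span).
Jan 29, 2141 → Jan 29, 2142: 365 days.
Jan 29, 2142 → Feb 28, 2142: 30 days (January has 31).
Feb 28, 2142 → Mar 28, 2142: 28 days (February has 28).
Mar 28, 2142 → Apr 28, 2142: 31 days (March has 31).
Apr 28, 2142 → May 28, 2142: 30 days (April has 30).
May 28, 2142 → Jun 3, 2142: 6 days.
Total: 6700 days.

6700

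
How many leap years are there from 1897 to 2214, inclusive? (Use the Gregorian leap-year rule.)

Multiples of 4 in [1897,2214]: 79.
Of those, multiples of 100: 4 (not leap unless ÷400).
Multiples of 400: 1.
Leap years = 79 − 4 + 1 = 76.

76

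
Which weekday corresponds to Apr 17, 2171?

Doomsday rule: the anchor day for the 2100s is Sunday. For year 71: 71÷12 = 5 r 11, and 11÷4 = 2, so 5+11+2 = 18.
Sunday + 18 ≡ Thursday — that's 2171's doomsday.
In April the doomsday date is Apr 4.
Apr 17 is 13 days after Apr 4; 13 mod 7 = 6, so Thursday + 6 = Wednesday.

Wednesday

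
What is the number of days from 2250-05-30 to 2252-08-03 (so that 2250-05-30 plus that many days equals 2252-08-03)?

796

May 30, 2250 → May 30, 2251: 365 days.
May 30, 2251 → May 30, 2252: 366 days (Feb 29, 2252 is in that span).
May 30, 2252 → Jun 30, 2252: 31 days (May has 31).
Jun 30, 2252 → Jul 30, 2252: 30 days (June has 30).
Jul 30, 2252 → Aug 3, 2252: 4 days.
Total: 796 days.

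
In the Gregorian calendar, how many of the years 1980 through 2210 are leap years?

Multiples of 4 in [1980,2210]: 58.
Of those, multiples of 100: 3 (not leap unless ÷400).
Multiples of 400: 1.
Leap years = 58 − 3 + 1 = 56.

56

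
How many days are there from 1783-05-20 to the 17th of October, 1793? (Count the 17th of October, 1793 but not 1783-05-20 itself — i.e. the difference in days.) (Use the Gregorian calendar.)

3803

May 20, 1783 → May 20, 1784: 366 days (Feb 29, 1784 is in that span).
May 20, 1784 → May 20, 1785: 365 days.
May 20, 1785 → May 20, 1786: 365 days.
May 20, 1786 → May 20, 1787: 365 days.
May 20, 1787 → May 20, 1788: 366 days (Feb 29, 1788 is in that span).
May 20, 1788 → May 20, 1789: 365 days.
May 20, 1789 → May 20, 1790: 365 days.
May 20, 1790 → May 20, 1791: 365 days.
May 20, 1791 → May 20, 1792: 366 days (Feb 29, 1792 is in that span).
May 20, 1792 → May 20, 1793: 365 days.
May 20, 1793 → Jun 20, 1793: 31 days (May has 31).
Jun 20, 1793 → Jul 20, 1793: 30 days (June has 30).
Jul 20, 1793 → Aug 20, 1793: 31 days (July has 31).
Aug 20, 1793 → Sep 20, 1793: 31 days (August has 31).
Sep 20, 1793 → Oct 17, 1793: 27 days.
Total: 3803 days.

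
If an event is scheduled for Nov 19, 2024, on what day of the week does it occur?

Doomsday rule: the anchor day for the 2000s is Tuesday. For year 24: 24÷12 = 2 r 0, and 0÷4 = 0, so 2+0+0 = 2.
Tuesday + 2 ≡ Thursday — that's 2024's doomsday.
In November the doomsday date is Nov 7.
Nov 19 is 12 days after Nov 7; 12 mod 7 = 5, so Thursday + 5 = Tuesday.

Tuesday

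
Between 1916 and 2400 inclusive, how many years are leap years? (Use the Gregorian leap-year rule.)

119

Multiples of 4 in [1916,2400]: 122.
Of those, multiples of 100: 5 (not leap unless ÷400).
Multiples of 400: 2.
Leap years = 122 − 5 + 2 = 119.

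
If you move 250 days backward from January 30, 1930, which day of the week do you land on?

First find the weekday of Jan 30, 1930. Doomsday rule: the anchor day for the 1900s is Wednesday. For year 30: 30÷12 = 2 r 6, and 6÷4 = 1, so 2+6+1 = 9.
Wednesday + 9 ≡ Friday — that's 1930's doomsday.
In January the doomsday date is Jan 3 (1930 is not a leap year).
Jan 30 is 27 days after Jan 3; 27 mod 7 = 6, so Friday + 6 = Thursday.
250 mod 7 = 5, so 250 days before a Thursday is Thursday − 5 = Saturday.

Saturday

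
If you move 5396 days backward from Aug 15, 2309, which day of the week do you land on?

Monday

Aug 15, 2309 is a Sunday.
5396 mod 7 = 6, so 5396 days before a Sunday is Sunday − 6 = Monday.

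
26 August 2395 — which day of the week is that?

Saturday

Doomsday rule: the anchor day for the 2300s is Wednesday. For year 95: 95÷12 = 7 r 11, and 11÷4 = 2, so 7+11+2 = 20.
Wednesday + 20 ≡ Tuesday — that's 2395's doomsday.
In August the doomsday date is Aug 8.
Aug 26 is 18 days after Aug 8; 18 mod 7 = 4, so Tuesday + 4 = Saturday.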